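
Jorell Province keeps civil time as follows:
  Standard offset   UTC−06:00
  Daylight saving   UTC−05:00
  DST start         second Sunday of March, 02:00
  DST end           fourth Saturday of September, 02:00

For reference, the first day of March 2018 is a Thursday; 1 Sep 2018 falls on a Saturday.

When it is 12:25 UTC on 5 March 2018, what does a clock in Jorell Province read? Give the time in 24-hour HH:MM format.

06:25

1 March 2018 is a Thursday, so the first Sunday is March 4 and the second is March 11.
1 September 2018 is a Saturday, so the first Saturday is September 1 and the fourth is September 22.
At the standard offset (UTC−06:00), 12:25 UTC − 6h = 06:25 Jorell Province standard time.
The standard-time date in Jorell Province, 5 March 2018, does not fall between 11 March and 22 September, so daylight saving is not in effect and Jorell Province is at UTC−06:00.
12:25 UTC − 6h = 06:25 local.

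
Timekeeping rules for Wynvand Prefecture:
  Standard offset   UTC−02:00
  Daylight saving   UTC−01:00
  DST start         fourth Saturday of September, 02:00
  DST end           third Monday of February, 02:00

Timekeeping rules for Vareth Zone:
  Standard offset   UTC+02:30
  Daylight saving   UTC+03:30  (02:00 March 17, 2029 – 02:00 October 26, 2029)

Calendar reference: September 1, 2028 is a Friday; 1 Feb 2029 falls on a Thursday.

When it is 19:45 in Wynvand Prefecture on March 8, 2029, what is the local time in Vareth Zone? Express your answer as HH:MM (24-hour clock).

00:15

1 September 2028 is a Friday, so the first Saturday is September 2 and the fourth is September 23.
1 February 2029 is a Thursday, so the first Monday is February 5 and the third is February 19.
March 8, 2029 does not fall between 23 September 2028 and 19 February 2029, so daylight saving is not in effect and Wynvand Prefecture is at UTC−02:00.
19:45 Wynvand Prefecture + 2h = 21:45 UTC.
At the standard offset (UTC+02:30), 21:45 UTC + 2h30m = 00:15 Vareth Zone standard time (rolling into the next day, 9 March 2029).
The standard-time date in Vareth Zone, March 9, 2029, is outside the daylight-saving period (17 March – 26 October), so Vareth Zone is on standard time, UTC+02:30.
21:45 UTC + 2h30m = 00:15 Vareth Zone (rolling into the next day, 9 March 2029).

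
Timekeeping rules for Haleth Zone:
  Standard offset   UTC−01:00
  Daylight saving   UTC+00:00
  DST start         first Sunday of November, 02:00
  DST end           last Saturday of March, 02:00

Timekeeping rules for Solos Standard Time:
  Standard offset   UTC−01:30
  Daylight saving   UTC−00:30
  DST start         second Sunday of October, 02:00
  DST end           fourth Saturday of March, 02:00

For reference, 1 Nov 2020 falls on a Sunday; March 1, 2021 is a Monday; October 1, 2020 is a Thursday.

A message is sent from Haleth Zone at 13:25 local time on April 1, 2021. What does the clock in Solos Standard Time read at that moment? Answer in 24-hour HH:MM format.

12:55

1 November 2020 is a Sunday, so the first Sunday is November 1.
1 March 2021 is a Monday, so Saturdays fall on 6, 13, 20, 27; the last is March 27.
April 1, 2021 is outside the daylight-saving period (1 November 2020 – 27 March 2021), so Haleth Zone is on standard time, UTC−01:00.
13:25 Haleth Zone + 1h = 14:25 UTC.
1 October 2020 is a Thursday, so the first Sunday is October 4 and the second is October 11.
1 March 2021 is a Monday, so the first Saturday is March 6 and the fourth is March 27.
At the standard offset (UTC−01:30), 14:25 UTC − 1h30m = 12:55 Solos Standard Time standard time.
The standard-time date in Solos Standard Time, April 1, 2021, does not fall between 11 October 2020 and 27 March 2021, so daylight saving is not in effect and Solos Standard Time is at UTC−01:30.
14:25 UTC − 1h30m = 12:55 Solos Standard Time.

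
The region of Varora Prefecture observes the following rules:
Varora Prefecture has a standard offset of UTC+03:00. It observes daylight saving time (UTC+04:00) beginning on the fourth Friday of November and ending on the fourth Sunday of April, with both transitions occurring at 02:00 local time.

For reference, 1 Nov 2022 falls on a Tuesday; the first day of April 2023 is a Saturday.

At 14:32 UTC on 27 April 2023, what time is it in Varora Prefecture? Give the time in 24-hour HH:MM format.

17:32

1 November 2022 is a Tuesday, so the first Friday is November 4 and the fourth is November 25.
1 April 2023 is a Saturday, so the first Sunday is April 2 and the fourth is April 23.
At the standard offset (UTC+03:00), 14:32 UTC + 3h = 17:32 Varora Prefecture standard time.
The standard-time date in Varora Prefecture, 27 April 2023, does not fall between 25 November 2022 and 23 April 2023, so daylight saving is not in effect and Varora Prefecture is at UTC+03:00.
14:32 UTC + 3h = 17:32 local.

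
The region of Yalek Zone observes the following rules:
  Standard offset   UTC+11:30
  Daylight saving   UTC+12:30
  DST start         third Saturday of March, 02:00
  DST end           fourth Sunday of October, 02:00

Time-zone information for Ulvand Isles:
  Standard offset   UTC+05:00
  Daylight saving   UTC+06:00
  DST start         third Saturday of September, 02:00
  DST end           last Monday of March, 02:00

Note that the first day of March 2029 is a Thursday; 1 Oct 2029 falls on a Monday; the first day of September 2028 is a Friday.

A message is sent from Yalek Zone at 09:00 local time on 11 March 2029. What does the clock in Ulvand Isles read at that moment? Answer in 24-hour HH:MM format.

1 March 2029 is a Thursday, so the first Saturday is March 3 and the third is March 17.
1 October 2029 is a Monday, so the first Sunday is October 7 and the fourth is October 28.
Daylight saving runs 17 March – 28 October; 11 March 2029 is outside that window, so Yalek Zone is on standard time at UTC+11:30.
09:00 Yalek Zone − 11h30m = 21:30 UTC (rolling into the previous day, 10 March 2029).
1 September 2028 is a Friday, so the first Saturday is September 2 and the third is September 16.
1 March 2029 is a Thursday, so Mondays fall on 5, 12, 19, 26; the last is March 26.
At the standard offset (UTC+05:00), 21:30 UTC + 5h = 02:30 Ulvand Isles standard time (rolling into the next day, 11 March 2029).
The standard-time date in Ulvand Isles, 11 March 2029, falls between 16 September 2028 and 26 March 2029, so daylight saving is in effect and Ulvand Isles is at UTC+06:00.
21:30 UTC + 6h = 03:30 Ulvand Isles (rolling into the next day, 11 March 2029).

03:30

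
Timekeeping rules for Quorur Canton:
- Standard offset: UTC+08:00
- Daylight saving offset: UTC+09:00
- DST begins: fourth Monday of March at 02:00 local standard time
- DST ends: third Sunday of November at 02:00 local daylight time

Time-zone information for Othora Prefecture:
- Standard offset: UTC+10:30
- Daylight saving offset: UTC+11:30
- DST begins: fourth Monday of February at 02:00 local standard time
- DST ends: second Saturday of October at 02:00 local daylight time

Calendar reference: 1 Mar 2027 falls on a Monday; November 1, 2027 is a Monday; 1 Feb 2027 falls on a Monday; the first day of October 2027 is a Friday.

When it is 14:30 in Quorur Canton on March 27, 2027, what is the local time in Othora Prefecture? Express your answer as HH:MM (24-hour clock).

1 March 2027 is a Monday, so the first Monday is March 1 and the fourth is March 22.
1 November 2027 is a Monday, so the first Sunday is November 7 and the third is November 21.
March 27, 2027 falls between 22 March and 21 November, so daylight saving is in effect and Quorur Canton is at UTC+09:00.
14:30 Quorur Canton − 9h = 05:30 UTC.
1 February 2027 is a Monday, so the first Monday is February 1 and the fourth is February 22.
1 October 2027 is a Friday, so the first Saturday is October 2 and the second is October 9.
At the standard offset (UTC+10:30), 05:30 UTC + 10h30m = 16:00 Othora Prefecture standard time.
Daylight saving runs 22 February – 9 October; the standard-time date in Othora Prefecture, March 27, 2027, is inside that window, so Othora Prefecture is at UTC+11:30.
05:30 UTC + 11h30m = 17:00 Othora Prefecture.

17:00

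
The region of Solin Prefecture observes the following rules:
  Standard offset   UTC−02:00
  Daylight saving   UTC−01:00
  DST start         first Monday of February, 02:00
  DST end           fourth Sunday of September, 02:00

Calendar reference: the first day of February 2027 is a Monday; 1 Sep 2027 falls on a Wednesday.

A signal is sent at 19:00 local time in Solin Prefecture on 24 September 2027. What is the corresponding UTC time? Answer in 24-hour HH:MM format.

20:00

1 February 2027 is a Monday, so the first Monday is February 1.
1 September 2027 is a Wednesday, so the first Sunday is September 5 and the fourth is September 26.
24 September 2027 lies within the daylight-saving period (1 February – 26 September), so Solin Prefecture is on daylight time, UTC−01:00.
19:00 local + 1h = 20:00 UTC.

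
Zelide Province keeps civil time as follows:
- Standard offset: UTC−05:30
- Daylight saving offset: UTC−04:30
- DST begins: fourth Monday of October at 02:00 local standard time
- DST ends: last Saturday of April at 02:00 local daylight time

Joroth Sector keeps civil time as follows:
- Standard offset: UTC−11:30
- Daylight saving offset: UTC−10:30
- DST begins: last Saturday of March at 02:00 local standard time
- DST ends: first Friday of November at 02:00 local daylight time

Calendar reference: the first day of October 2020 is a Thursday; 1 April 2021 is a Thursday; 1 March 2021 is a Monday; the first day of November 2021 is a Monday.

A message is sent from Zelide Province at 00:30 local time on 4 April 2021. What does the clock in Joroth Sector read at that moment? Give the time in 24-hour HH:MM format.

1 October 2020 is a Thursday, so the first Monday is October 5 and the fourth is October 26.
1 April 2021 is a Thursday, so Saturdays fall on 3, 10, 17, 24; the last is April 24.
Daylight saving runs 26 October 2020 – 24 April 2021; 4 April 2021 is inside that window, so Zelide Province is at UTC−04:30.
00:30 Zelide Province + 4h30m = 05:00 UTC.
1 March 2021 is a Monday, so Saturdays fall on 6, 13, 20, 27; the last is March 27.
1 November 2021 is a Monday, so the first Friday is November 5.
At the standard offset (UTC−11:30), 05:00 UTC − 11h30m = 17:30 Joroth Sector standard time (rolling into the previous day, 3 April 2021).
Daylight saving runs 27 March – 5 November; the standard-time date in Joroth Sector, 3 April 2021, is inside that window, so Joroth Sector is at UTC−10:30.
05:00 UTC − 10h30m = 18:30 Joroth Sector (rolling into the previous day, 3 April 2021).

18:30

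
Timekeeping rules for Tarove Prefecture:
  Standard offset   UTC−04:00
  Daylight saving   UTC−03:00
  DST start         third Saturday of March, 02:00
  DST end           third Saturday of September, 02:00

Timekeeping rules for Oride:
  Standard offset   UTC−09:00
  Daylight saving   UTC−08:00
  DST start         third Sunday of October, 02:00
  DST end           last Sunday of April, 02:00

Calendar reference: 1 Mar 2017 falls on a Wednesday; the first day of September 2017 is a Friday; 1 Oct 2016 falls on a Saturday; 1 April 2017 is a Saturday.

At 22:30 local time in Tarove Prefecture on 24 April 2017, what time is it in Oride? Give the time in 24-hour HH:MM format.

17:30

1 March 2017 is a Wednesday, so the first Saturday is March 4 and the third is March 18.
1 September 2017 is a Friday, so the first Saturday is September 2 and the third is September 16.
24 April 2017 lies within the daylight-saving period (18 March – 16 September), so Tarove Prefecture is on daylight time, UTC−03:00.
22:30 Tarove Prefecture + 3h = 01:30 UTC (rolling into the next day, 25 April 2017).
1 October 2016 is a Saturday, so the first Sunday is October 2 and the third is October 16.
1 April 2017 is a Saturday, so Sundays fall on 2, 9, 16, 23, 30; the last is April 30.
At the standard offset (UTC−09:00), 01:30 UTC − 9h = 16:30 Oride standard time (rolling into the previous day, 24 April 2017).
Daylight saving runs 16 October 2016 – 30 April 2017; the standard-time date in Oride, 24 April 2017, is inside that window, so Oride is at UTC−08:00.
01:30 UTC − 8h = 17:30 Oride (rolling into the previous day, 24 April 2017).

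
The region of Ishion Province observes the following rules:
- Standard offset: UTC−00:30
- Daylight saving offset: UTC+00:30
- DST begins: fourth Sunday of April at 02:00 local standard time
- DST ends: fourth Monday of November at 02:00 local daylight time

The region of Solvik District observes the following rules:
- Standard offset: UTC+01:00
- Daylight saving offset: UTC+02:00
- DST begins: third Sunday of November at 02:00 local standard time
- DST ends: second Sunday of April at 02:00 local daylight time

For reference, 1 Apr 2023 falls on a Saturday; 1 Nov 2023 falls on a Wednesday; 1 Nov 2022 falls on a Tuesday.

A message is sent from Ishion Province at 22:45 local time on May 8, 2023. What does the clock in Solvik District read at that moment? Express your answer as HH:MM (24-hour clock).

23:15

1 April 2023 is a Saturday, so the first Sunday is April 2 and the fourth is April 23.
1 November 2023 is a Wednesday, so the first Monday is November 6 and the fourth is November 27.
May 8, 2023 falls between 23 April and 27 November, so daylight saving is in effect and Ishion Province is at UTC+00:30.
22:45 Ishion Province − 0h30m = 22:15 UTC.
1 November 2022 is a Tuesday, so the first Sunday is November 6 and the third is November 20.
1 April 2023 is a Saturday, so the first Sunday is April 2 and the second is April 9.
At the standard offset (UTC+01:00), 22:15 UTC + 1h = 23:15 Solvik District standard time.
Daylight saving runs 20 November 2022 – 9 April 2023; the standard-time date in Solvik District, May 8, 2023, is outside that window, so Solvik District is on standard time at UTC+01:00.
22:15 UTC + 1h = 23:15 Solvik District.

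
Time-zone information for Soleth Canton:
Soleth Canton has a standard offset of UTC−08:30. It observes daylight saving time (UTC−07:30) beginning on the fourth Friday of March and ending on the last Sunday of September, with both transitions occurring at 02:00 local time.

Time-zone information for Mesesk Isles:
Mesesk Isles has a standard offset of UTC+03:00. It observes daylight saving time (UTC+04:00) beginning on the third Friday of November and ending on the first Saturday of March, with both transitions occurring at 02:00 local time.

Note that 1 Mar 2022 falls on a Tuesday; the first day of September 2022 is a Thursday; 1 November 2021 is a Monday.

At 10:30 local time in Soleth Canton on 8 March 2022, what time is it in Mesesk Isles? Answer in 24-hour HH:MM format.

1 March 2022 is a Tuesday, so the first Friday is March 4 and the fourth is March 25.
1 September 2022 is a Thursday, so Sundays fall on 4, 11, 18, 25; the last is September 25.
8 March 2022 does not fall between 25 March and 25 September, so daylight saving is not in effect and Soleth Canton is at UTC−08:30.
10:30 Soleth Canton + 8h30m = 19:00 UTC.
1 November 2021 is a Monday, so the first Friday is November 5 and the third is November 19.
1 March 2022 is a Tuesday, so the first Saturday is March 5.
At the standard offset (UTC+03:00), 19:00 UTC + 3h = 22:00 Mesesk Isles standard time.
Daylight saving runs 19 November 2021 – 5 March 2022; the standard-time date in Mesesk Isles, 8 March 2022, is outside that window, so Mesesk Isles is on standard time at UTC+03:00.
19:00 UTC + 3h = 22:00 Mesesk Isles.

22:00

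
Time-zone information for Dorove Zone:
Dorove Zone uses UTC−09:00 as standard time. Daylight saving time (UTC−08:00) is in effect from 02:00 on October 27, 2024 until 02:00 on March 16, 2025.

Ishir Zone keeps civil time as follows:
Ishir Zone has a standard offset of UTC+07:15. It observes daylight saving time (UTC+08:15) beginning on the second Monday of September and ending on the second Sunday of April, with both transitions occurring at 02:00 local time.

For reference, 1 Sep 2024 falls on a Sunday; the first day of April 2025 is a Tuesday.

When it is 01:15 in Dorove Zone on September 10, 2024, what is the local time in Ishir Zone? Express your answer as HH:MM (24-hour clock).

18:30

Daylight saving runs 27 October 2024 – 16 March 2025; September 10, 2024 is outside that window, so Dorove Zone is on standard time at UTC−09:00.
01:15 Dorove Zone + 9h = 10:15 UTC.
1 September 2024 is a Sunday, so the first Monday is September 2 and the second is September 9.
1 April 2025 is a Tuesday, so the first Sunday is April 6 and the second is April 13.
At the standard offset (UTC+07:15), 10:15 UTC + 7h15m = 17:30 Ishir Zone standard time.
The standard-time date in Ishir Zone, September 10, 2024, lies within the daylight-saving period (9 September 2024 – 13 April 2025), so Ishir Zone is on daylight time, UTC+08:15.
10:15 UTC + 8h15m = 18:30 Ishir Zone.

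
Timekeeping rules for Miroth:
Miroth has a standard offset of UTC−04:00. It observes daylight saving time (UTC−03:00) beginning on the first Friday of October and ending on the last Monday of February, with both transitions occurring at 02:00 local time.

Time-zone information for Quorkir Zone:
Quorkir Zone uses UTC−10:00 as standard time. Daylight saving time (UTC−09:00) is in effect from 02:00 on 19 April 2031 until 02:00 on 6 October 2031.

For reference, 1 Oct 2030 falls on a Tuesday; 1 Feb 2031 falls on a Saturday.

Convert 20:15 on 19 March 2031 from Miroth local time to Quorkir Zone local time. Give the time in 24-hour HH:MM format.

1 October 2030 is a Tuesday, so the first Friday is October 4.
1 February 2031 is a Saturday, so Mondays fall on 3, 10, 17, 24; the last is February 24.
19 March 2031 does not fall between 4 October 2030 and 24 February 2031, so daylight saving is not in effect and Miroth is at UTC−04:00.
20:15 Miroth + 4h = 00:15 UTC (rolling into the next day, 20 March 2031).
At the standard offset (UTC−10:00), 00:15 UTC − 10h = 14:15 Quorkir Zone standard time (rolling into the previous day, 19 March 2031).
The standard-time date in Quorkir Zone, 19 March 2031, is outside the daylight-saving period (19 April – 6 October), so Quorkir Zone is on standard time, UTC−10:00.
00:15 UTC − 10h = 14:15 Quorkir Zone (rolling into the previous day, 19 March 2031).

14:15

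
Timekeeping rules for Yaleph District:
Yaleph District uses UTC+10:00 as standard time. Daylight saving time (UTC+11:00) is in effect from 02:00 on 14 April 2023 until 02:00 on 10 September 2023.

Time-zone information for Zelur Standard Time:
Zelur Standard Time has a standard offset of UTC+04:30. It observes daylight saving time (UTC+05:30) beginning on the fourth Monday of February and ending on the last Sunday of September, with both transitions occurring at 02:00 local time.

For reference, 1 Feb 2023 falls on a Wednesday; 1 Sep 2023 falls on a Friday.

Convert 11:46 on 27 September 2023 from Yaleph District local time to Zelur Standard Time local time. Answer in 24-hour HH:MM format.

06:16

27 September 2023 is outside the daylight-saving period (14 April – 10 September), so Yaleph District is on standard time, UTC+10:00.
11:46 Yaleph District − 10h = 01:46 UTC.
1 February 2023 is a Wednesday, so the first Monday is February 6 and the fourth is February 27.
1 September 2023 is a Friday, so Sundays fall on 3, 10, 17, 24; the last is September 24.
At the standard offset (UTC+04:30), 01:46 UTC + 4h30m = 06:16 Zelur Standard Time standard time.
The standard-time date in Zelur Standard Time, 27 September 2023, does not fall between 27 February and 24 September, so daylight saving is not in effect and Zelur Standard Time is at UTC+04:30.
01:46 UTC + 4h30m = 06:16 Zelur Standard Time.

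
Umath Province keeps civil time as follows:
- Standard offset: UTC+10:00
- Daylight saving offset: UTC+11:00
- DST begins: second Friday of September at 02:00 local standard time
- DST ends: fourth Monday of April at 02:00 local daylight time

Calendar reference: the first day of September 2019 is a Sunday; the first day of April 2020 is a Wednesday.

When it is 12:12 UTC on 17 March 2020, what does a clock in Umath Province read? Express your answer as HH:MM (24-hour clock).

1 September 2019 is a Sunday, so the first Friday is September 6 and the second is September 13.
1 April 2020 is a Wednesday, so the first Monday is April 6 and the fourth is April 27.
At the standard offset (UTC+10:00), 12:12 UTC + 10h = 22:12 Umath Province standard time.
Daylight saving runs 13 September 2019 – 27 April 2020; the standard-time date in Umath Province, 17 March 2020, is inside that window, so Umath Province is at UTC+11:00.
12:12 UTC + 11h = 23:12 local.

23:12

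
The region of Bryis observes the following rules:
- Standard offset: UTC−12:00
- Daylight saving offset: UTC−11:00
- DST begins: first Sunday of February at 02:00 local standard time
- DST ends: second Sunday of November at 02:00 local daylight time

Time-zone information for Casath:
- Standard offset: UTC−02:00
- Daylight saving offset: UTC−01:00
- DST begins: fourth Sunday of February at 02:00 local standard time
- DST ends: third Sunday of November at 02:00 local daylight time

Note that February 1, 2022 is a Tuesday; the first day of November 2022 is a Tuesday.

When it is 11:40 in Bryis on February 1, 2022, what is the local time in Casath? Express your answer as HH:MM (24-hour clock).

1 February 2022 is a Tuesday, so the first Sunday is February 6.
1 November 2022 is a Tuesday, so the first Sunday is November 6 and the second is November 13.
February 1, 2022 does not fall between 6 February and 13 November, so daylight saving is not in effect and Bryis is at UTC−12:00.
11:40 Bryis + 12h = 23:40 UTC.
1 February 2022 is a Tuesday, so the first Sunday is February 6 and the fourth is February 27.
1 November 2022 is a Tuesday, so the first Sunday is November 6 and the third is November 20.
At the standard offset (UTC−02:00), 23:40 UTC − 2h = 21:40 Casath standard time.
The standard-time date in Casath, February 1, 2022, is outside the daylight-saving period (27 February – 20 November), so Casath is on standard time, UTC−02:00.
23:40 UTC − 2h = 21:40 Casath.

21:40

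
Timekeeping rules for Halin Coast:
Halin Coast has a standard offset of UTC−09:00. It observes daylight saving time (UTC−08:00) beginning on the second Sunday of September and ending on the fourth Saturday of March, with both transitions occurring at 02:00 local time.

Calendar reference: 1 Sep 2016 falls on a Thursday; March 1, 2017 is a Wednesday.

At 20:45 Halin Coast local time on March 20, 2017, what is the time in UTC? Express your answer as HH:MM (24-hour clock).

1 September 2016 is a Thursday, so the first Sunday is September 4 and the second is September 11.
1 March 2017 is a Wednesday, so the first Saturday is March 4 and the fourth is March 25.
March 20, 2017 falls between 11 September 2016 and 25 March 2017, so daylight saving is in effect and Halin Coast is at UTC−08:00.
20:45 local + 8h = 04:45 UTC (rolling into the next day, 21 March 2017).

04:45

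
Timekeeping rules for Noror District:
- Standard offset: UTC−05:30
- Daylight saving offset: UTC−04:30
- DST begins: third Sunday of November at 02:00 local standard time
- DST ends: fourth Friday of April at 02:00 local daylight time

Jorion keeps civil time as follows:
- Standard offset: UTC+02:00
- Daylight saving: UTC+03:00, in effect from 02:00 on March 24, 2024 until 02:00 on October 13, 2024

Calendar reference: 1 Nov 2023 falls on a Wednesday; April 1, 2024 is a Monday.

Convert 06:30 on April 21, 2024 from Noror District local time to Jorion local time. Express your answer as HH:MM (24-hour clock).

1 November 2023 is a Wednesday, so the first Sunday is November 5 and the third is November 19.
1 April 2024 is a Monday, so the first Friday is April 5 and the fourth is April 26.
April 21, 2024 lies within the daylight-saving period (19 November 2023 – 26 April 2024), so Noror District is on daylight time, UTC−04:30.
06:30 Noror District + 4h30m = 11:00 UTC.
At the standard offset (UTC+02:00), 11:00 UTC + 2h = 13:00 Jorion standard time.
Daylight saving runs 24 March – 13 October; the standard-time date in Jorion, April 21, 2024, is inside that window, so Jorion is at UTC+03:00.
11:00 UTC + 3h = 14:00 Jorion.

14:00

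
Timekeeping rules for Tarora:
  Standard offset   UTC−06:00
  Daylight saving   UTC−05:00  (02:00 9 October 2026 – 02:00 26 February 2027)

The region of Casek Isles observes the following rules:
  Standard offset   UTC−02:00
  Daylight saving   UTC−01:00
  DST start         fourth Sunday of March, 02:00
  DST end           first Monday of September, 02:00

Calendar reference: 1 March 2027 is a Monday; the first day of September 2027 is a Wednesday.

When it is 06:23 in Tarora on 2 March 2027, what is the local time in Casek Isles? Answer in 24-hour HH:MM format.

2 March 2027 does not fall between 9 October 2026 and 26 February 2027, so daylight saving is not in effect and Tarora is at UTC−06:00.
06:23 Tarora + 6h = 12:23 UTC.
1 March 2027 is a Monday, so the first Sunday is March 7 and the fourth is March 28.
1 September 2027 is a Wednesday, so the first Monday is September 6.
At the standard offset (UTC−02:00), 12:23 UTC − 2h = 10:23 Casek Isles standard time.
The standard-time date in Casek Isles, 2 March 2027, is outside the daylight-saving period (28 March – 6 September), so Casek Isles is on standard time, UTC−02:00.
12:23 UTC − 2h = 10:23 Casek Isles.

10:23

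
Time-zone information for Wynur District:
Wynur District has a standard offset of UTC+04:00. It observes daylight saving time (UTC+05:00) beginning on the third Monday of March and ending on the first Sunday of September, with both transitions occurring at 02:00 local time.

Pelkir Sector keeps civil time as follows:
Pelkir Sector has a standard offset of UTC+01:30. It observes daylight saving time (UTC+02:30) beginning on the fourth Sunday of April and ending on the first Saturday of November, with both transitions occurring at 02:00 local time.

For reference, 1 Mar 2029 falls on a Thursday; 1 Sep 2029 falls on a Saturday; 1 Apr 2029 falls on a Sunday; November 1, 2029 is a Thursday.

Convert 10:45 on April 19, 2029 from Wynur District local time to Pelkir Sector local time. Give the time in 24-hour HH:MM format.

07:15

1 March 2029 is a Thursday, so the first Monday is March 5 and the third is March 19.
1 September 2029 is a Saturday, so the first Sunday is September 2.
April 19, 2029 lies within the daylight-saving period (19 March – 2 September), so Wynur District is on daylight time, UTC+05:00.
10:45 Wynur District − 5h = 05:45 UTC.
1 April 2029 is a Sunday, so the first Sunday is April 1 and the fourth is April 22.
1 November 2029 is a Thursday, so the first Saturday is November 3.
At the standard offset (UTC+01:30), 05:45 UTC + 1h30m = 07:15 Pelkir Sector standard time.
Daylight saving runs 22 April – 3 November; the standard-time date in Pelkir Sector, April 19, 2029, is outside that window, so Pelkir Sector is on standard time at UTC+01:30.
05:45 UTC + 1h30m = 07:15 Pelkir Sector.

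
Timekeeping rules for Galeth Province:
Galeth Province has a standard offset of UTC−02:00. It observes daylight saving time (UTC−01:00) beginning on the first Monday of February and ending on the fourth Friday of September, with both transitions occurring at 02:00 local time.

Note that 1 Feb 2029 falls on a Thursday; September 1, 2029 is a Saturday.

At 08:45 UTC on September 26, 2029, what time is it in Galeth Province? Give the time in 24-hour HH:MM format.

1 February 2029 is a Thursday, so the first Monday is February 5.
1 September 2029 is a Saturday, so the first Friday is September 7 and the fourth is September 28.
At the standard offset (UTC−02:00), 08:45 UTC − 2h = 06:45 Galeth Province standard time.
The standard-time date in Galeth Province, September 26, 2029, falls between 5 February and 28 September, so daylight saving is in effect and Galeth Province is at UTC−01:00.
08:45 UTC − 1h = 07:45 local.

07:45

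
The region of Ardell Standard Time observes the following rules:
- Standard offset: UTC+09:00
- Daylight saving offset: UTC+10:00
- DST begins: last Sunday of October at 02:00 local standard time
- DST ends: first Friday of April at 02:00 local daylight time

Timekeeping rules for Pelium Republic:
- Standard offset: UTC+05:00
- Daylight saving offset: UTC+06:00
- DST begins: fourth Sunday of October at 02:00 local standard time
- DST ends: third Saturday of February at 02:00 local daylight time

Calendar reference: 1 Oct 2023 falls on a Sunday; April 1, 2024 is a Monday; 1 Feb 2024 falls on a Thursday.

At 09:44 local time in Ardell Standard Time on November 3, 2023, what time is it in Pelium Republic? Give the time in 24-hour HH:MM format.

1 October 2023 is a Sunday, so Sundays fall on 1, 8, 15, 22, 29; the last is October 29.
1 April 2024 is a Monday, so the first Friday is April 5.
November 3, 2023 lies within the daylight-saving period (29 October 2023 – 5 April 2024), so Ardell Standard Time is on daylight time, UTC+10:00.
09:44 Ardell Standard Time − 10h = 23:44 UTC (rolling into the previous day, 2 November 2023).
1 October 2023 is a Sunday, so the first Sunday is October 1 and the fourth is October 22.
1 February 2024 is a Thursday, so the first Saturday is February 3 and the third is February 17.
At the standard offset (UTC+05:00), 23:44 UTC + 5h = 04:44 Pelium Republic standard time (rolling into the next day, 3 November 2023).
The standard-time date in Pelium Republic, November 3, 2023, falls between 22 October 2023 and 17 February 2024, so daylight saving is in effect and Pelium Republic is at UTC+06:00.
23:44 UTC + 6h = 05:44 Pelium Republic (rolling into the next day, 3 November 2023).

05:44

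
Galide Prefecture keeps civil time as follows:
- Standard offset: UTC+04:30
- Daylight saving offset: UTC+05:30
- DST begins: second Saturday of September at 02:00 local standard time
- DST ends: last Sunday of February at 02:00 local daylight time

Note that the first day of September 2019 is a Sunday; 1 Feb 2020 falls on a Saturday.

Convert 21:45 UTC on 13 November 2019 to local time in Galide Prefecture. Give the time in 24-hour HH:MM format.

03:15

1 September 2019 is a Sunday, so the first Saturday is September 7 and the second is September 14.
1 February 2020 is a Saturday, so Sundays fall on 2, 9, 16, 23; the last is February 23.
At the standard offset (UTC+04:30), 21:45 UTC + 4h30m = 02:15 Galide Prefecture standard time (rolling into the next day, 14 November 2019).
Daylight saving runs 14 September 2019 – 23 February 2020; the standard-time date in Galide Prefecture, 14 November 2019, is inside that window, so Galide Prefecture is at UTC+05:30.
21:45 UTC + 5h30m = 03:15 local (rolling into the next day, 14 November 2019).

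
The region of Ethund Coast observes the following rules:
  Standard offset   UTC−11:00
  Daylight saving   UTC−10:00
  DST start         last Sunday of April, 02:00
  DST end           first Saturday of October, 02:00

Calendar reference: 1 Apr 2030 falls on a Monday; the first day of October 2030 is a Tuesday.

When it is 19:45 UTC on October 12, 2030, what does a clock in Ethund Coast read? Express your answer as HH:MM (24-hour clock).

08:45

1 April 2030 is a Monday, so Sundays fall on 7, 14, 21, 28; the last is April 28.
1 October 2030 is a Tuesday, so the first Saturday is October 5.
At the standard offset (UTC−11:00), 19:45 UTC − 11h = 08:45 Ethund Coast standard time.
The standard-time date in Ethund Coast, October 12, 2030, does not fall between 28 April and 5 October, so daylight saving is not in effect and Ethund Coast is at UTC−11:00.
19:45 UTC − 11h = 08:45 local.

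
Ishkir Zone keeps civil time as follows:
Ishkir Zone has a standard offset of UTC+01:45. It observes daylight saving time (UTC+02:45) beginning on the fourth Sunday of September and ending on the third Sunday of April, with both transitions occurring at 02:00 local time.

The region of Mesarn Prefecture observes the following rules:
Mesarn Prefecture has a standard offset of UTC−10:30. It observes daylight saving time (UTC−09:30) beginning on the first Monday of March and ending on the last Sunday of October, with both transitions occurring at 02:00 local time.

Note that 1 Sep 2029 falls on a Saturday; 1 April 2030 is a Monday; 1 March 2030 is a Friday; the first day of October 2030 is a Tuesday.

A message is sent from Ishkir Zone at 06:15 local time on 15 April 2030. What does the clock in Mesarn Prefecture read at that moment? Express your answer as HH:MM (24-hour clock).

1 September 2029 is a Saturday, so the first Sunday is September 2 and the fourth is September 23.
1 April 2030 is a Monday, so the first Sunday is April 7 and the third is April 21.
Daylight saving runs 23 September 2029 – 21 April 2030; 15 April 2030 is inside that window, so Ishkir Zone is at UTC+02:45.
06:15 Ishkir Zone − 2h45m = 03:30 UTC.
1 March 2030 is a Friday, so the first Monday is March 4.
1 October 2030 is a Tuesday, so Sundays fall on 6, 13, 20, 27; the last is October 27.
At the standard offset (UTC−10:30), 03:30 UTC − 10h30m = 17:00 Mesarn Prefecture standard time (rolling into the previous day, 14 April 2030).
Daylight saving runs 4 March – 27 October; the standard-time date in Mesarn Prefecture, 14 April 2030, is inside that window, so Mesarn Prefecture is at UTC−09:30.
03:30 UTC − 9h30m = 18:00 Mesarn Prefecture (rolling into the previous day, 14 April 2030).

18:00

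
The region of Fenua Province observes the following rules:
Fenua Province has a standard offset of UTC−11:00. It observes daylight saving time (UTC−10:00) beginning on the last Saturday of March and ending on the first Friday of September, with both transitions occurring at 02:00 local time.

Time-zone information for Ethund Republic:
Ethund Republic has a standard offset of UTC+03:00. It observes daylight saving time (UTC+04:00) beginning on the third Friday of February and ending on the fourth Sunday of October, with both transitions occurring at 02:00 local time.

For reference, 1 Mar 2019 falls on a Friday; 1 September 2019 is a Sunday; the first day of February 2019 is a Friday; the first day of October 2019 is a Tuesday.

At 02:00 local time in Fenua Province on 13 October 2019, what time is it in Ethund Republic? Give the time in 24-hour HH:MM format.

17:00

1 March 2019 is a Friday, so Saturdays fall on 2, 9, 16, 23, 30; the last is March 30.
1 September 2019 is a Sunday, so the first Friday is September 6.
13 October 2019 does not fall between 30 March and 6 September, so daylight saving is not in effect and Fenua Province is at UTC−11:00.
02:00 Fenua Province + 11h = 13:00 UTC.
1 February 2019 is a Friday, so the first Friday is February 1 and the third is February 15.
1 October 2019 is a Tuesday, so the first Sunday is October 6 and the fourth is October 27.
At the standard offset (UTC+03:00), 13:00 UTC + 3h = 16:00 Ethund Republic standard time.
The standard-time date in Ethund Republic, 13 October 2019, falls between 15 February and 27 October, so daylight saving is in effect and Ethund Republic is at UTC+04:00.
13:00 UTC + 4h = 17:00 Ethund Republic.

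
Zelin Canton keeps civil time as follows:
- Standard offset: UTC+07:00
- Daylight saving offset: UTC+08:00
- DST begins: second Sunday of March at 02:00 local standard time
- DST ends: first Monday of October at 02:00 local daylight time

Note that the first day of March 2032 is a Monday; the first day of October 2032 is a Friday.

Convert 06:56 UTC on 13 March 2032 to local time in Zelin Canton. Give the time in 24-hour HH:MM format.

13:56

1 March 2032 is a Monday, so the first Sunday is March 7 and the second is March 14.
1 October 2032 is a Friday, so the first Monday is October 4.
At the standard offset (UTC+07:00), 06:56 UTC + 7h = 13:56 Zelin Canton standard time.
Daylight saving runs 14 March – 4 October; the standard-time date in Zelin Canton, 13 March 2032, is outside that window, so Zelin Canton is on standard time at UTC+07:00.
06:56 UTC + 7h = 13:56 local.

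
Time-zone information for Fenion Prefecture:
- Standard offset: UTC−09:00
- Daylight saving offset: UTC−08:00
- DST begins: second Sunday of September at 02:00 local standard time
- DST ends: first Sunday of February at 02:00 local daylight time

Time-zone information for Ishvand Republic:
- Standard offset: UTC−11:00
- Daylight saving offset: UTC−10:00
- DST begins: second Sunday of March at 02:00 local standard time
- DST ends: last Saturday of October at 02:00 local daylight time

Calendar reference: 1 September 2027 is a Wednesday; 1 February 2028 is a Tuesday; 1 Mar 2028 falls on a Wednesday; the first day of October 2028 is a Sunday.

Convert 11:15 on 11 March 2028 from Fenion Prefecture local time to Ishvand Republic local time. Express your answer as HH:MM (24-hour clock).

1 September 2027 is a Wednesday, so the first Sunday is September 5 and the second is September 12.
1 February 2028 is a Tuesday, so the first Sunday is February 6.
Daylight saving runs 12 September 2027 – 6 February 2028; 11 March 2028 is outside that window, so Fenion Prefecture is on standard time at UTC−09:00.
11:15 Fenion Prefecture + 9h = 20:15 UTC.
1 March 2028 is a Wednesday, so the first Sunday is March 5 and the second is March 12.
1 October 2028 is a Sunday, so Saturdays fall on 7, 14, 21, 28; the last is October 28.
At the standard offset (UTC−11:00), 20:15 UTC − 11h = 09:15 Ishvand Republic standard time.
Daylight saving runs 12 March – 28 October; the standard-time date in Ishvand Republic, 11 March 2028, is outside that window, so Ishvand Republic is on standard time at UTC−11:00.
20:15 UTC − 11h = 09:15 Ishvand Republic.

09:15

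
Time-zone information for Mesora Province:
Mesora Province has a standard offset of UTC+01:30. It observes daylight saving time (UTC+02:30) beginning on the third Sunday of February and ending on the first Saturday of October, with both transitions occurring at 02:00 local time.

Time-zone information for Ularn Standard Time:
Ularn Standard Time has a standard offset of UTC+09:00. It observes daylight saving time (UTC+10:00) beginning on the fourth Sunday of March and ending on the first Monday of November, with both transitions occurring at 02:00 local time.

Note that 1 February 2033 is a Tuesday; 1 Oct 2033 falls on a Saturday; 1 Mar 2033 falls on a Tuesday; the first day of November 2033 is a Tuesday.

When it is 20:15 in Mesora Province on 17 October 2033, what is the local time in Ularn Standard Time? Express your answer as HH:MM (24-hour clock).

04:45

1 February 2033 is a Tuesday, so the first Sunday is February 6 and the third is February 20.
1 October 2033 is a Saturday, so the first Saturday is October 1.
17 October 2033 does not fall between 20 February and 1 October, so daylight saving is not in effect and Mesora Province is at UTC+01:30.
20:15 Mesora Province − 1h30m = 18:45 UTC.
1 March 2033 is a Tuesday, so the first Sunday is March 6 and the fourth is March 27.
1 November 2033 is a Tuesday, so the first Monday is November 7.
At the standard offset (UTC+09:00), 18:45 UTC + 9h = 03:45 Ularn Standard Time standard time (rolling into the next day, 18 October 2033).
Daylight saving runs 27 March – 7 November; the standard-time date in Ularn Standard Time, 18 October 2033, is inside that window, so Ularn Standard Time is at UTC+10:00.
18:45 UTC + 10h = 04:45 Ularn Standard Time (rolling into the next day, 18 October 2033).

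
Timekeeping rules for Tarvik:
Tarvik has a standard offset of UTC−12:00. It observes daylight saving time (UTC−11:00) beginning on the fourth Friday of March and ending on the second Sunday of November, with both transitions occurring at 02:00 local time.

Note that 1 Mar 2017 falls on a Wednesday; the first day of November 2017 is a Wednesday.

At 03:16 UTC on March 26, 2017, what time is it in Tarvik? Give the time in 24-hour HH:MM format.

16:16

1 March 2017 is a Wednesday, so the first Friday is March 3 and the fourth is March 24.
1 November 2017 is a Wednesday, so the first Sunday is November 5 and the second is November 12.
At the standard offset (UTC−12:00), 03:16 UTC − 12h = 15:16 Tarvik standard time (rolling into the previous day, 25 March 2017).
The standard-time date in Tarvik, March 25, 2017, lies within the daylight-saving period (24 March – 12 November), so Tarvik is on daylight time, UTC−11:00.
03:16 UTC − 11h = 16:16 local (rolling into the previous day, 25 March 2017).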